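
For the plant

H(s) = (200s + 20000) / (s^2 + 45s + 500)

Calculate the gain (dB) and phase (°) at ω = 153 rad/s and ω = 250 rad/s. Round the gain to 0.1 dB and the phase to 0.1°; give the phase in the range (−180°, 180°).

ω = 153: 3.7 dB, -106.4°; ω = 250: -1.4 dB, -101.5°

Substitute s = j153:
Numerator: 200(j153) + 20000 = 20000 + j30600
Denominator: (j153)^2 + 45(j153) + 500 = -22909 + j6885
|N| = √(20000² + 30600²) ≈ 36556, ∠N ≈ 56.83°
|D| = √(22909² + 6885²) ≈ 23921, ∠D ≈ 163.27°
|H| = 36556 / 23921 ≈ 1.5282
Gain = 20 log₁₀(1.5282) ≈ 3.68 dB
∠H = 56.83° − 163.27° = -106.44°

Substitute s = j250:
Numerator: 200(j250) + 20000 = 20000 + j50000
Denominator: (j250)^2 + 45(j250) + 500 = -62000 + j11250
|N| = √(20000² + 50000²) ≈ 53852, ∠N ≈ 68.20°
|D| = √(62000² + 11250²) ≈ 63012, ∠D ≈ 169.72°
|H| = 53852 / 63012 ≈ 0.85463
Gain = 20 log₁₀(0.85463) ≈ -1.36 dB
∠H = 68.20° − 169.72° = -101.52°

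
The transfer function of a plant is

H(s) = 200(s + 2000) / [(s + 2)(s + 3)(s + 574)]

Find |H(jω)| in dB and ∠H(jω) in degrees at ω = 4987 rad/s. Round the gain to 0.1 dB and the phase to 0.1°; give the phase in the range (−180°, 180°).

-101.3 dB, 164.8°

At s = jω = j4987:
zero (s+2000): 2000 + j4987 → |·| = √(2000²+4987²) = √28870169 ≈ 5373.1, ∠ = arctan(4987/2000) ≈ 68.15°
pole (s+2): 2 + j4987 → |·| = √(2²+4987²) = √24870173 ≈ 4987, ∠ = arctan(4987/2) ≈ 89.98°
pole (s+3): 3 + j4987 → |·| = √(3²+4987²) = √24870178 ≈ 4987, ∠ = arctan(4987/3) ≈ 89.97°
pole (s+574): 574 + j4987 → |·| = √(574²+4987²) = √25199645 ≈ 5019.9, ∠ = arctan(4987/574) ≈ 83.43°
|H| = 200 · 5373.1 / 1.2485e+11 ≈ 8.6073e-06
Gain = 20 log₁₀(8.6073e-06) ≈ -101.30 dB
∠H = 68.15° − 263.38° = -195.23° ≡ 164.77° (principal value)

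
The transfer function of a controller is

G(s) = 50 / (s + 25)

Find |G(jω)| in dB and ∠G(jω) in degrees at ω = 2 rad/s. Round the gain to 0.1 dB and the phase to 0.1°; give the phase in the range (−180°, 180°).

6.0 dB, -4.6°

At s = jω = j2:
pole (s+25): 25 + j2 → |·| = √(25²+2²) = √629 ≈ 25.08, ∠ = arctan(2/25) ≈ 4.57°
|G| = 50 / 25.08 ≈ 1.9936
Gain = 20 log₁₀(1.9936) ≈ 5.99 dB
∠G = 0.00° − 4.57° = -4.57°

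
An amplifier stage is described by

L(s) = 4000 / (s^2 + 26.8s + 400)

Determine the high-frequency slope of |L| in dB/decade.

-40 dB/decade

Each pole contributes −20 dB/decade at high frequency; each zero contributes +20 dB/decade.
Net: 0 zero(s) − 2 pole(s) → -40 dB/decade.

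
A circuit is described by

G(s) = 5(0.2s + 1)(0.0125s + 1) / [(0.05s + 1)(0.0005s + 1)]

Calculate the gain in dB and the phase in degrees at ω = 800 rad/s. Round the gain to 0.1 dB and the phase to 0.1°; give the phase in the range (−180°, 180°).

At ω = 800 rad/s:
zero (1 + j800·0.2) = 1 + j160 → |·| ≈ 160, ∠ ≈ 89.64°
zero (1 + j800·0.0125) = 1 + j10 → |·| ≈ 10.05, ∠ ≈ 84.29°
pole (1 + j800·0.05) = 1 + j40 → |·| ≈ 40.012, ∠ ≈ 88.57°
pole (1 + j800·0.0005) = 1 + j0.4 → |·| ≈ 1.077, ∠ ≈ 21.80°
|G| = 5 · 160 · 10.05 / (40.012 · 1.077) ≈ 186.57
Gain = 20 log₁₀(186.57) ≈ 45.42 dB
∠G = (89.64° + 84.29°) − (88.57° + 21.80°) = 63.56°

45.4 dB, 63.6°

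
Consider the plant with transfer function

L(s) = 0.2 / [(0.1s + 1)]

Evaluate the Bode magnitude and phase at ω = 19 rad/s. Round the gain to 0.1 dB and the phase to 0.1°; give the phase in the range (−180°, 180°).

At ω = 19 rad/s:
pole (1 + j19·0.1) = 1 + j1.9 → |·| ≈ 2.1471, ∠ ≈ 62.24°
|L| = 0.2 · 1 / (2.1471) ≈ 0.093149
Gain = 20 log₁₀(0.093149) ≈ -20.62 dB
∠L = (0°) − (62.24°) = -62.24°

-20.6 dB, -62.2°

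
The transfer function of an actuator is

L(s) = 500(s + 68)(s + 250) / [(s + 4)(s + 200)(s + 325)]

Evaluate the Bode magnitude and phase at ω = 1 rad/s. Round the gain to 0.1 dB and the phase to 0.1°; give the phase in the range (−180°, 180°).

At s = jω = j1:
zero (s+68): 68 + j1 → |·| = √(68²+1²) = √4625 ≈ 68.007, ∠ = arctan(1/68) ≈ 0.84°
zero (s+250): 250 + j1 → |·| = √(250²+1²) = √62501 ≈ 250, ∠ = arctan(1/250) ≈ 0.23°
pole (s+4): 4 + j1 → |·| = √(4²+1²) = √17 ≈ 4.1231, ∠ = arctan(1/4) ≈ 14.04°
pole (s+200): 200 + j1 → |·| = √(200²+1²) = √40001 ≈ 200, ∠ = arctan(1/200) ≈ 0.29°
pole (s+325): 325 + j1 → |·| = √(325²+1²) = √105626 ≈ 325, ∠ = arctan(1/325) ≈ 0.18°
|L| = 500 · 17002 / 2.68e+05 ≈ 31.72
Gain = 20 log₁₀(31.72) ≈ 30.03 dB
∠L = 1.07° − 14.51° = -13.44°

30.0 dB, -13.4°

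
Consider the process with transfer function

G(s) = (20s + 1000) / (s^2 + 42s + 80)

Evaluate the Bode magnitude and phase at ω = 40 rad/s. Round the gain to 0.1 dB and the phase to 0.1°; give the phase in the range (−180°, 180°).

-5.0 dB, -93.5°

Substitute s = j40:
Numerator: 20(j40) + 1000 = 1000 + j800
Denominator: (j40)^2 + 42(j40) + 80 = -1520 + j1680
|N| = √(1000² + 800²) ≈ 1280.6, ∠N ≈ 38.66°
|D| = √(1520² + 1680²) ≈ 2265.6, ∠D ≈ 132.14°
|G| = 1280.6 / 2265.6 ≈ 0.56524
Gain = 20 log₁₀(0.56524) ≈ -4.96 dB
∠G = 38.66° − 132.14° = -93.48°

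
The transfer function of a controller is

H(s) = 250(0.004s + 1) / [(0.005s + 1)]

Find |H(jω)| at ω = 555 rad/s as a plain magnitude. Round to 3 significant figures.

206

At ω = 555 rad/s:
zero (1 + j555·0.004) = 1 + j2.22 → |·| ≈ 2.4348, ∠ ≈ 65.75°
pole (1 + j555·0.005) = 1 + j2.775 → |·| ≈ 2.9497, ∠ ≈ 70.18°
|H| = 250 · 2.4348 / (2.9497) ≈ 206.36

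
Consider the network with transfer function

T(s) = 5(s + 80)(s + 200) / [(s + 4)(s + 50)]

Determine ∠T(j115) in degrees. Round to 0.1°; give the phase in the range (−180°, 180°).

At s = jω = j115:
zero (s+80): 80 + j115 → |·| = √(80²+115²) = √19625 ≈ 140.09, ∠ = arctan(115/80) ≈ 55.18°
zero (s+200): 200 + j115 → |·| = √(200²+115²) = √53225 ≈ 230.71, ∠ = arctan(115/200) ≈ 29.90°
pole (s+4): 4 + j115 → |·| = √(4²+115²) = √13241 ≈ 115.07, ∠ = arctan(115/4) ≈ 88.01°
pole (s+50): 50 + j115 → |·| = √(50²+115²) = √15725 ≈ 125.4, ∠ = arctan(115/50) ≈ 66.50°
∠T = 85.08° − 154.51° = -69.43°

-69.4°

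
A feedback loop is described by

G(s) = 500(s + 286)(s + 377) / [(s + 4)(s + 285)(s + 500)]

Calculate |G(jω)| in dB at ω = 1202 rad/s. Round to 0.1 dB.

-7.9 dB

At s = jω = j1202:
zero (s+286): 286 + j1202 → |·| = √(286²+1202²) = √1526600 ≈ 1235.6, ∠ = arctan(1202/286) ≈ 76.62°
zero (s+377): 377 + j1202 → |·| = √(377²+1202²) = √1586933 ≈ 1259.7, ∠ = arctan(1202/377) ≈ 72.59°
pole (s+4): 4 + j1202 → |·| = √(4²+1202²) = √1444820 ≈ 1202, ∠ = arctan(1202/4) ≈ 89.81°
pole (s+285): 285 + j1202 → |·| = √(285²+1202²) = √1526029 ≈ 1235.3, ∠ = arctan(1202/285) ≈ 76.66°
pole (s+500): 500 + j1202 → |·| = √(500²+1202²) = √1694804 ≈ 1301.8, ∠ = arctan(1202/500) ≈ 67.41°
|G| = 500 · 1.5565e+06 / 1.933e+09 ≈ 0.40261
Gain = 20 log₁₀(0.40261) ≈ -7.90 dB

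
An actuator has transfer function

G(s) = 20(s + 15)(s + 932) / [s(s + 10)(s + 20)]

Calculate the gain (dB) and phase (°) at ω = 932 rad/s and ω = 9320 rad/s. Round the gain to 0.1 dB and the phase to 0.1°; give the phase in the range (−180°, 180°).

ω = 932: -30.4 dB, -134.1°; ω = 9320: -53.3 dB, -95.6°

At s = jω = j932:
zero (s+15): 15 + j932 → |·| = √(15²+932²) = √868849 ≈ 932.12, ∠ = arctan(932/15) ≈ 89.08°
zero (s+932): 932 + j932 → |·| = √(932²+932²) = √1737248 ≈ 1318, ∠ = arctan(932/932) ≈ 45.00°
pole (s+10): 10 + j932 → |·| = √(10²+932²) = √868724 ≈ 932.05, ∠ = arctan(932/10) ≈ 89.39°
pole (s+20): 20 + j932 → |·| = √(20²+932²) = √869024 ≈ 932.21, ∠ = arctan(932/20) ≈ 88.77°
pole at origin: |s| = 932, ∠ = 90.00° (in denominator)
|G| = 20 · 1.2285e+06 / 8.0978e+08 ≈ 0.030342
Gain = 20 log₁₀(0.030342) ≈ -30.36 dB
∠G = 134.08° − 268.16° = -134.08°

At s = jω = j9320:
zero (s+15): 15 + j9320 → |·| = √(15²+9320²) = √86862625 ≈ 9320, ∠ = arctan(9320/15) ≈ 89.91°
zero (s+932): 932 + j9320 → |·| = √(932²+9320²) = √87731024 ≈ 9366.5, ∠ = arctan(9320/932) ≈ 84.29°
pole (s+10): 10 + j9320 → |·| = √(10²+9320²) = √86862500 ≈ 9320, ∠ = arctan(9320/10) ≈ 89.94°
pole (s+20): 20 + j9320 → |·| = √(20²+9320²) = √86862800 ≈ 9320, ∠ = arctan(9320/20) ≈ 89.88°
pole at origin: |s| = 9320, ∠ = 90.00° (in denominator)
|G| = 20 · 8.7296e+07 / 8.0956e+11 ≈ 0.0021566
Gain = 20 log₁₀(0.0021566) ≈ -53.32 dB
∠G = 174.20° − 269.82° = -95.62°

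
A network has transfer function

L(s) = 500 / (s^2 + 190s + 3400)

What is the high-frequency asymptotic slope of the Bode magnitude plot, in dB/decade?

Each pole contributes −20 dB/decade at high frequency; each zero contributes +20 dB/decade.
Net: 0 zero(s) − 2 pole(s) → -40 dB/decade.

-40 dB/decade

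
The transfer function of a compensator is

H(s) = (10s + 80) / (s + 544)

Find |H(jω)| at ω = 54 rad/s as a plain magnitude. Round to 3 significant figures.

0.999

Substitute s = j54:
Numerator: 10(j54) + 80 = 80 + j540
Denominator: (j54) + 544 = 544 + j54
|N| = √(80² + 540²) ≈ 545.89, ∠N ≈ 81.57°
|D| = √(544² + 54²) ≈ 546.67, ∠D ≈ 5.67°
|H| = 545.89 / 546.67 ≈ 0.99857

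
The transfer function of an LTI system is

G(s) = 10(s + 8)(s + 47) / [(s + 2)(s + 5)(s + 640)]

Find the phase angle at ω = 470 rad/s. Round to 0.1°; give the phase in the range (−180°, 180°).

-42.1°

At s = jω = j470:
zero (s+8): 8 + j470 → |·| = √(8²+470²) = √220964 ≈ 470.07, ∠ = arctan(470/8) ≈ 89.02°
zero (s+47): 47 + j470 → |·| = √(47²+470²) = √223109 ≈ 472.34, ∠ = arctan(470/47) ≈ 84.29°
pole (s+2): 2 + j470 → |·| = √(2²+470²) = √220904 ≈ 470, ∠ = arctan(470/2) ≈ 89.76°
pole (s+5): 5 + j470 → |·| = √(5²+470²) = √220925 ≈ 470.03, ∠ = arctan(470/5) ≈ 89.39°
pole (s+640): 640 + j470 → |·| = √(640²+470²) = √630500 ≈ 794.04, ∠ = arctan(470/640) ≈ 36.29°
∠G = 173.31° − 215.44° = -42.13°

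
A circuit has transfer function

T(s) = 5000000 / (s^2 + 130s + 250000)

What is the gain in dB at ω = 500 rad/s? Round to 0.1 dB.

At s = jω = j500:
quadratic: (j500)² + 130·j500 + 250000 = 0 + j65000 → |·| ≈ 65000, ∠ ≈ 90.00°
|T| = 5000000 / 65000 ≈ 76.923
Gain = 20 log₁₀(76.923) ≈ 37.72 dB

37.7 dB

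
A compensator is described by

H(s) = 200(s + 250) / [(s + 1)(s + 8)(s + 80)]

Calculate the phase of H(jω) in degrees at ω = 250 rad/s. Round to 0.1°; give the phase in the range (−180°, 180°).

At s = jω = j250:
zero (s+250): 250 + j250 → |·| = √(250²+250²) = √125000 ≈ 353.55, ∠ = arctan(250/250) ≈ 45.00°
pole (s+1): 1 + j250 → |·| = √(1²+250²) = √62501 ≈ 250, ∠ = arctan(250/1) ≈ 89.77°
pole (s+8): 8 + j250 → |·| = √(8²+250²) = √62564 ≈ 250.13, ∠ = arctan(250/8) ≈ 88.17°
pole (s+80): 80 + j250 → |·| = √(80²+250²) = √68900 ≈ 262.49, ∠ = arctan(250/80) ≈ 72.26°
∠H = 45.00° − 250.20° = -205.20° ≡ 154.80° (principal value)

154.8°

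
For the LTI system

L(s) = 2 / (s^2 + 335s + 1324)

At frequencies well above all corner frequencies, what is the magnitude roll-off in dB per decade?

Each pole contributes −20 dB/decade at high frequency; each zero contributes +20 dB/decade.
Net: 0 zero(s) − 2 pole(s) → -40 dB/decade.

-40 dB/decade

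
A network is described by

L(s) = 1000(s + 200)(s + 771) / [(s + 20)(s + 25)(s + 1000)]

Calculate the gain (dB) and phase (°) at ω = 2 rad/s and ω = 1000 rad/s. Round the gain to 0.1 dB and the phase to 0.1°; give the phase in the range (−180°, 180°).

ω = 2: 49.7 dB, -9.7°; ω = 1000: -0.8 dB, -91.4°

At s = jω = j2:
zero (s+200): 200 + j2 → |·| = √(200²+2²) = √40004 ≈ 200.01, ∠ = arctan(2/200) ≈ 0.57°
zero (s+771): 771 + j2 → |·| = √(771²+2²) = √594445 ≈ 771, ∠ = arctan(2/771) ≈ 0.15°
pole (s+20): 20 + j2 → |·| = √(20²+2²) = √404 ≈ 20.1, ∠ = arctan(2/20) ≈ 5.71°
pole (s+25): 25 + j2 → |·| = √(25²+2²) = √629 ≈ 25.08, ∠ = arctan(2/25) ≈ 4.57°
pole (s+1000): 1000 + j2 → |·| = √(1000²+2²) = √1000004 ≈ 1000, ∠ = arctan(2/1000) ≈ 0.11°
|L| = 1000 · 1.5421e+05 / 5.0411e+05 ≈ 305.91
Gain = 20 log₁₀(305.91) ≈ 49.71 dB
∠L = 0.72° − 10.39° = -9.67°

At s = jω = j1000:
zero (s+200): 200 + j1000 → |·| = √(200²+1000²) = √1040000 ≈ 1019.8, ∠ = arctan(1000/200) ≈ 78.69°
zero (s+771): 771 + j1000 → |·| = √(771²+1000²) = √1594441 ≈ 1262.7, ∠ = arctan(1000/771) ≈ 52.37°
pole (s+20): 20 + j1000 → |·| = √(20²+1000²) = √1000400 ≈ 1000.2, ∠ = arctan(1000/20) ≈ 88.85°
pole (s+25): 25 + j1000 → |·| = √(25²+1000²) = √1000625 ≈ 1000.3, ∠ = arctan(1000/25) ≈ 88.57°
pole (s+1000): 1000 + j1000 → |·| = √(1000²+1000²) = √2000000 ≈ 1414.2, ∠ = arctan(1000/1000) ≈ 45.00°
|L| = 1000 · 1.2877e+06 / 1.4149e+09 ≈ 0.9101
Gain = 20 log₁₀(0.9101) ≈ -0.82 dB
∠L = 131.06° − 222.42° = -91.36°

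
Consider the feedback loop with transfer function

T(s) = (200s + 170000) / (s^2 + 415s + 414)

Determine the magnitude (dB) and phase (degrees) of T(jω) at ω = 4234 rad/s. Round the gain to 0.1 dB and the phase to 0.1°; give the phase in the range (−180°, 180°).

Substitute s = j4234:
Numerator: 200(j4234) + 170000 = 170000 + j846800
Denominator: (j4234)^2 + 415(j4234) + 414 = -17926342 + j1757110
|N| = √(170000² + 846800²) ≈ 8.637e+05, ∠N ≈ 78.65°
|D| = √(17926342² + 1757110²) ≈ 1.8012e+07, ∠D ≈ 174.40°
|T| = 8.637e+05 / 1.8012e+07 ≈ 0.047951
Gain = 20 log₁₀(0.047951) ≈ -26.38 dB
∠T = 78.65° − 174.40° = -95.75°

-26.4 dB, -95.8°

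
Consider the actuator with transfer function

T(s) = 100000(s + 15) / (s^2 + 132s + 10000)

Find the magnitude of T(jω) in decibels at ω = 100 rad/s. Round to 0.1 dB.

At s = jω = j100:
zero (s+15): 15 + j100 → |·| = √(15²+100²) = √10225 ≈ 101.12, ∠ = arctan(100/15) ≈ 81.47°
quadratic: (j100)² + 132·j100 + 10000 = 0 + j13200 → |·| ≈ 13200, ∠ ≈ 90.00°
|T| = 100000 · 101.12 / 13200 ≈ 766.06
Gain = 20 log₁₀(766.06) ≈ 57.69 dB

57.7 dB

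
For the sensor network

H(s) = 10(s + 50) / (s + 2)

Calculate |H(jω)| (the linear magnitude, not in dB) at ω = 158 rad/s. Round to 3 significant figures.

10.5

At s = jω = j158:
zero (s+50): 50 + j158 → |·| = √(50²+158²) = √27464 ≈ 165.72, ∠ = arctan(158/50) ≈ 72.44°
pole (s+2): 2 + j158 → |·| = √(2²+158²) = √24968 ≈ 158.01, ∠ = arctan(158/2) ≈ 89.27°
|H| = 10 · 165.72 / 158.01 ≈ 10.488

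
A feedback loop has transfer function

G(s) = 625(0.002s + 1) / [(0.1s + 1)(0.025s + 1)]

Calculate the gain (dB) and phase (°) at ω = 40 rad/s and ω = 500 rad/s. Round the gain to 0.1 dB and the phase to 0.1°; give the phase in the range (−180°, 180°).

At ω = 40 rad/s:
zero (1 + j40·0.002) = 1 + j0.08 → |·| ≈ 1.0032, ∠ ≈ 4.57°
pole (1 + j40·0.1) = 1 + j4 → |·| ≈ 4.1231, ∠ ≈ 75.96°
pole (1 + j40·0.025) = 1 + j1 → |·| ≈ 1.4142, ∠ ≈ 45.00°
|G| = 625 · 1.0032 / (4.1231 · 1.4142) ≈ 107.53
Gain = 20 log₁₀(107.53) ≈ 40.63 dB
∠G = (4.57°) − (75.96° + 45.00°) = -116.39°

At ω = 500 rad/s:
zero (1 + j500·0.002) = 1 + j1 → |·| ≈ 1.4142, ∠ ≈ 45.00°
pole (1 + j500·0.1) = 1 + j50 → |·| ≈ 50.01, ∠ ≈ 88.85°
pole (1 + j500·0.025) = 1 + j12.5 → |·| ≈ 12.54, ∠ ≈ 85.43°
|G| = 625 · 1.4142 / (50.01 · 12.54) ≈ 1.4094
Gain = 20 log₁₀(1.4094) ≈ 2.98 dB
∠G = (45.00°) − (88.85° + 85.43°) = -129.28°

ω = 40: 40.6 dB, -116.4°; ω = 500: 3.0 dB, -129.3°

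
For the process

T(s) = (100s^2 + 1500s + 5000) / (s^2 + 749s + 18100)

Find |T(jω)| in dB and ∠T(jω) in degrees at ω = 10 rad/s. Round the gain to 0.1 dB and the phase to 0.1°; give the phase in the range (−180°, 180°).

Substitute s = j10:
Numerator: 100(j10)^2 + 1500(j10) + 5000 = -5000 + j15000
Denominator: (j10)^2 + 749(j10) + 18100 = 18000 + j7490
|N| = √(5000² + 15000²) ≈ 15811, ∠N ≈ 108.43°
|D| = √(18000² + 7490²) ≈ 19496, ∠D ≈ 22.59°
|T| = 15811 / 19496 ≈ 0.81099
Gain = 20 log₁₀(0.81099) ≈ -1.82 dB
∠T = 108.43° − 22.59° = 85.84°

-1.8 dB, 85.8°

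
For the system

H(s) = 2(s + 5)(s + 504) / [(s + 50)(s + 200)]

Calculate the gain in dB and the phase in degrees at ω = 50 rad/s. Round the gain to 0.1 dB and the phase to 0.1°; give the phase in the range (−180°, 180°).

At s = jω = j50:
zero (s+5): 5 + j50 → |·| = √(5²+50²) = √2525 ≈ 50.249, ∠ = arctan(50/5) ≈ 84.29°
zero (s+504): 504 + j50 → |·| = √(504²+50²) = √256516 ≈ 506.47, ∠ = arctan(50/504) ≈ 5.67°
pole (s+50): 50 + j50 → |·| = √(50²+50²) = √5000 ≈ 70.711, ∠ = arctan(50/50) ≈ 45.00°
pole (s+200): 200 + j50 → |·| = √(200²+50²) = √42500 ≈ 206.16, ∠ = arctan(50/200) ≈ 14.04°
|H| = 2 · 25450 / 14578 ≈ 3.4916
Gain = 20 log₁₀(3.4916) ≈ 10.86 dB
∠H = 89.96° − 59.04° = 30.92°

10.9 dB, 30.9°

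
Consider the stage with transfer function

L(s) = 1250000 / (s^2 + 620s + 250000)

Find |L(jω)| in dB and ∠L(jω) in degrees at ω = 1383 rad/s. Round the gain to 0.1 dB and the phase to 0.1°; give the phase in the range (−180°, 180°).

-3.5 dB, -152.7°

At s = jω = j1383:
quadratic: (j1383)² + 620·j1383 + 250000 = -1662689 + j857460 → |·| ≈ 1.8708e+06, ∠ ≈ 152.72°
|L| = 1250000 / 1.8708e+06 ≈ 0.66816
Gain = 20 log₁₀(0.66816) ≈ -3.50 dB
∠L = 0.00° − 152.72° = -152.72°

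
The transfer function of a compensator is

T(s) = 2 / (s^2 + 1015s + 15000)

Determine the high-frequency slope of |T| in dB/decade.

Each pole contributes −20 dB/decade at high frequency; each zero contributes +20 dB/decade.
Net: 0 zero(s) − 2 pole(s) → -40 dB/decade.

-40 dB/decade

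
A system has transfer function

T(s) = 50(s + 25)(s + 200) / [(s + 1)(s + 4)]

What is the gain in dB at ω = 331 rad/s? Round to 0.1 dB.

35.4 dB

At s = jω = j331:
zero (s+25): 25 + j331 → |·| = √(25²+331²) = √110186 ≈ 331.94, ∠ = arctan(331/25) ≈ 85.68°
zero (s+200): 200 + j331 → |·| = √(200²+331²) = √149561 ≈ 386.73, ∠ = arctan(331/200) ≈ 58.86°
pole (s+1): 1 + j331 → |·| = √(1²+331²) = √109562 ≈ 331, ∠ = arctan(331/1) ≈ 89.83°
pole (s+4): 4 + j331 → |·| = √(4²+331²) = √109577 ≈ 331.02, ∠ = arctan(331/4) ≈ 89.31°
|T| = 50 · 1.2837e+05 / 1.0957e+05 ≈ 58.579
Gain = 20 log₁₀(58.579) ≈ 35.35 dB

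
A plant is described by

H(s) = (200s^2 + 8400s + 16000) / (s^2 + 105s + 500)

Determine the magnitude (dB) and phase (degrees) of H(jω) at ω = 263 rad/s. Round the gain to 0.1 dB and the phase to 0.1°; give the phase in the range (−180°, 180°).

45.5 dB, 12.8°

Substitute s = j263:
Numerator: 200(j263)^2 + 8400(j263) + 16000 = -13817800 + j2209200
Denominator: (j263)^2 + 105(j263) + 500 = -68669 + j27615
|N| = √(13817800² + 2209200²) ≈ 1.3993e+07, ∠N ≈ 170.92°
|D| = √(68669² + 27615²) ≈ 74014, ∠D ≈ 158.09°
|H| = 1.3993e+07 / 74014 ≈ 189.06
Gain = 20 log₁₀(189.06) ≈ 45.53 dB
∠H = 170.92° − 158.09° = 12.83°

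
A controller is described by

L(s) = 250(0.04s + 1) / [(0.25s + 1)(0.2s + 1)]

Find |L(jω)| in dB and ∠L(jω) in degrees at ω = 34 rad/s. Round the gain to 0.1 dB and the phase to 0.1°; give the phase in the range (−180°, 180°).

17.1 dB, -111.3°

At ω = 34 rad/s:
zero (1 + j34·0.04) = 1 + j1.36 → |·| ≈ 1.6881, ∠ ≈ 53.67°
pole (1 + j34·0.25) = 1 + j8.5 → |·| ≈ 8.5586, ∠ ≈ 83.29°
pole (1 + j34·0.2) = 1 + j6.8 → |·| ≈ 6.8731, ∠ ≈ 81.63°
|L| = 250 · 1.6881 / (8.5586 · 6.8731) ≈ 7.1744
Gain = 20 log₁₀(7.1744) ≈ 17.12 dB
∠L = (53.67°) − (83.29° + 81.63°) = -111.25°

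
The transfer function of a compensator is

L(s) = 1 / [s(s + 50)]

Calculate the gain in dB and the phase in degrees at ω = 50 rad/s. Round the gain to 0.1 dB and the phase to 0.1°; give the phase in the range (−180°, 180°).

At s = jω = j50:
pole (s+50): 50 + j50 → |·| = √(50²+50²) = √5000 ≈ 70.711, ∠ = arctan(50/50) ≈ 45.00°
pole at origin: |s| = 50, ∠ = 90.00° (in denominator)
|L| = 1 / 3535.5 ≈ 0.00028285
Gain = 20 log₁₀(0.00028285) ≈ -70.97 dB
∠L = 0.00° − 135.00° = -135.00°

-71.0 dB, -135.0°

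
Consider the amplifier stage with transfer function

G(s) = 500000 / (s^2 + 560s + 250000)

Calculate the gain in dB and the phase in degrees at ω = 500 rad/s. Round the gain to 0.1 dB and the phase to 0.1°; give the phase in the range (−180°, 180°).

At s = jω = j500:
quadratic: (j500)² + 560·j500 + 250000 = 0 + j280000 → |·| ≈ 2.8e+05, ∠ ≈ 90.00°
|G| = 500000 / 2.8e+05 ≈ 1.7857
Gain = 20 log₁₀(1.7857) ≈ 5.04 dB
∠G = 0.00° − 90.00° = -90.00°

5.0 dB, -90.0°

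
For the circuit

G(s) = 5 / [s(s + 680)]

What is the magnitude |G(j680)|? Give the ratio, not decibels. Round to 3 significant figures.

At s = jω = j680:
pole (s+680): 680 + j680 → |·| = √(680²+680²) = √924800 ≈ 961.67, ∠ = arctan(680/680) ≈ 45.00°
pole at origin: |s| = 680, ∠ = 90.00° (in denominator)
|G| = 5 / 6.5394e+05 ≈ 7.646e-06

7.65e-06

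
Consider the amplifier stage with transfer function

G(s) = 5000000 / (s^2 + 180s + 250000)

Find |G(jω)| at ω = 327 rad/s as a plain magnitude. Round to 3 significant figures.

At s = jω = j327:
quadratic: (j327)² + 180·j327 + 250000 = 143071 + j58860 → |·| ≈ 1.5471e+05, ∠ ≈ 22.36°
|G| = 5000000 / 1.5471e+05 ≈ 32.319

32.3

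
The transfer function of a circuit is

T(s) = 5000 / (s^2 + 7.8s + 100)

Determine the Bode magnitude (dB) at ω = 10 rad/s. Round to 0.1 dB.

At s = jω = j10:
quadratic: (j10)² + 7.8·j10 + 100 = 0 + j78 → |·| ≈ 78, ∠ ≈ 90.00°
|T| = 5000 / 78 ≈ 64.103
Gain = 20 log₁₀(64.103) ≈ 36.14 dB

36.1 dB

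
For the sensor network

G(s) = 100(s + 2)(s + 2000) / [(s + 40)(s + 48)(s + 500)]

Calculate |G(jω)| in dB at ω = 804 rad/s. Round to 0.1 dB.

-11.0 dB

At s = jω = j804:
zero (s+2): 2 + j804 → |·| = √(2²+804²) = √646420 ≈ 804, ∠ = arctan(804/2) ≈ 89.86°
zero (s+2000): 2000 + j804 → |·| = √(2000²+804²) = √4646416 ≈ 2155.6, ∠ = arctan(804/2000) ≈ 21.90°
pole (s+40): 40 + j804 → |·| = √(40²+804²) = √648016 ≈ 804.99, ∠ = arctan(804/40) ≈ 87.15°
pole (s+48): 48 + j804 → |·| = √(48²+804²) = √648720 ≈ 805.43, ∠ = arctan(804/48) ≈ 86.58°
pole (s+500): 500 + j804 → |·| = √(500²+804²) = √896416 ≈ 946.79, ∠ = arctan(804/500) ≈ 58.12°
|G| = 100 · 1.7331e+06 / 6.1386e+08 ≈ 0.28233
Gain = 20 log₁₀(0.28233) ≈ -10.98 dB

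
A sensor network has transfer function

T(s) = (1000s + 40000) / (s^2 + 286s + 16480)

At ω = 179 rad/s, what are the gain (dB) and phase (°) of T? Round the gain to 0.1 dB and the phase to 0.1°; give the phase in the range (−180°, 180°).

10.7 dB, -29.5°

Substitute s = j179:
Numerator: 1000(j179) + 40000 = 40000 + j179000
Denominator: (j179)^2 + 286(j179) + 16480 = -15561 + j51194
|N| = √(40000² + 179000²) ≈ 1.8341e+05, ∠N ≈ 77.40°
|D| = √(15561² + 51194²) ≈ 53507, ∠D ≈ 106.91°
|T| = 1.8341e+05 / 53507 ≈ 3.4278
Gain = 20 log₁₀(3.4278) ≈ 10.70 dB
∠T = 77.40° − 106.91° = -29.51°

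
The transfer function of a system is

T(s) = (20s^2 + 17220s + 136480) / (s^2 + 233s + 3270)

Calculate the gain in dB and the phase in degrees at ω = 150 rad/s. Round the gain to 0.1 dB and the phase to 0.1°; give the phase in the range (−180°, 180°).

Substitute s = j150:
Numerator: 20(j150)^2 + 17220(j150) + 136480 = -313520 + j2583000
Denominator: (j150)^2 + 233(j150) + 3270 = -19230 + j34950
|N| = √(313520² + 2583000²) ≈ 2.602e+06, ∠N ≈ 96.92°
|D| = √(19230² + 34950²) ≈ 39891, ∠D ≈ 118.82°
|T| = 2.602e+06 / 39891 ≈ 65.228
Gain = 20 log₁₀(65.228) ≈ 36.29 dB
∠T = 96.92° − 118.82° = -21.90°

36.3 dB, -21.9°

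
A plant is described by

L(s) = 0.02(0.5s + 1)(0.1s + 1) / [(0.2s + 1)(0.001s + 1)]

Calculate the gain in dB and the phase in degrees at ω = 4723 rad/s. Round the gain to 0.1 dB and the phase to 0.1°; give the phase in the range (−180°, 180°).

At ω = 4723 rad/s:
zero (1 + j4723·0.5) = 1 + j2361.5 → |·| ≈ 2361.5, ∠ ≈ 89.98°
zero (1 + j4723·0.1) = 1 + j472.3 → |·| ≈ 472.3, ∠ ≈ 89.88°
pole (1 + j4723·0.2) = 1 + j944.6 → |·| ≈ 944.6, ∠ ≈ 89.94°
pole (1 + j4723·0.001) = 1 + j4.723 → |·| ≈ 4.8277, ∠ ≈ 78.05°
|L| = 0.02 · 2361.5 · 472.3 / (944.6 · 4.8277) ≈ 4.8916
Gain = 20 log₁₀(4.8916) ≈ 13.79 dB
∠L = (89.98° + 89.88°) − (89.94° + 78.05°) = 11.87°

13.8 dB, 11.9°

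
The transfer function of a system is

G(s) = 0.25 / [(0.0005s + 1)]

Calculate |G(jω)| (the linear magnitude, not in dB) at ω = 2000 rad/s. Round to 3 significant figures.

0.177

At ω = 2000 rad/s:
pole (1 + j2000·0.0005) = 1 + j1 → |·| ≈ 1.4142, ∠ ≈ 45.00°
|G| = 0.25 · 1 / (1.4142) ≈ 0.17678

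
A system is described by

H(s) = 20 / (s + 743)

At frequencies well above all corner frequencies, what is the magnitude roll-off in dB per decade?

Each pole contributes −20 dB/decade at high frequency; each zero contributes +20 dB/decade.
Net: 0 zero(s) − 1 pole(s) → -20 dB/decade.

-20 dB/decade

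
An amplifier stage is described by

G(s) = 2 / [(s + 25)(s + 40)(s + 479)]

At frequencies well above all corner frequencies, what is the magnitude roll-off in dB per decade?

Each pole contributes −20 dB/decade at high frequency; each zero contributes +20 dB/decade.
Net: 0 zero(s) − 3 pole(s) → -60 dB/decade.

-60 dB/decade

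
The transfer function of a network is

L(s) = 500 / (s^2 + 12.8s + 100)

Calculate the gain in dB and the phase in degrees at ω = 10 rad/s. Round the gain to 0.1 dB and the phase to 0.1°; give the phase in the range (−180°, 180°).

11.8 dB, -90.0°

At s = jω = j10:
quadratic: (j10)² + 12.8·j10 + 100 = 0 + j128 → |·| ≈ 128, ∠ ≈ 90.00°
|L| = 500 / 128 ≈ 3.9062
Gain = 20 log₁₀(3.9062) ≈ 11.84 dB
∠L = 0.00° − 90.00° = -90.00°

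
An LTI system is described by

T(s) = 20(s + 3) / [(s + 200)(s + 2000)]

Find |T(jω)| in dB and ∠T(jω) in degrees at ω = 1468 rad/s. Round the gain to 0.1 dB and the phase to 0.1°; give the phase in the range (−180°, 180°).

-42.0 dB, -28.6°

At s = jω = j1468:
zero (s+3): 3 + j1468 → |·| = √(3²+1468²) = √2155033 ≈ 1468, ∠ = arctan(1468/3) ≈ 89.88°
pole (s+200): 200 + j1468 → |·| = √(200²+1468²) = √2195024 ≈ 1481.6, ∠ = arctan(1468/200) ≈ 82.24°
pole (s+2000): 2000 + j1468 → |·| = √(2000²+1468²) = √6155024 ≈ 2480.9, ∠ = arctan(1468/2000) ≈ 36.28°
|T| = 20 · 1468 / 3.6757e+06 ≈ 0.0079876
Gain = 20 log₁₀(0.0079876) ≈ -41.95 dB
∠T = 89.88° − 118.52° = -28.64°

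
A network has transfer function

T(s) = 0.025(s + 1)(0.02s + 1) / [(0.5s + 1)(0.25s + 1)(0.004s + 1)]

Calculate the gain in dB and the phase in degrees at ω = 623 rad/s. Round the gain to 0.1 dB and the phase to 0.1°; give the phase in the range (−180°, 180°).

At ω = 623 rad/s:
zero (1 + j623·1) = 1 + j623 → |·| ≈ 623, ∠ ≈ 89.91°
zero (1 + j623·0.02) = 1 + j12.46 → |·| ≈ 12.5, ∠ ≈ 85.41°
pole (1 + j623·0.5) = 1 + j311.5 → |·| ≈ 311.5, ∠ ≈ 89.82°
pole (1 + j623·0.25) = 1 + j155.75 → |·| ≈ 155.75, ∠ ≈ 89.63°
pole (1 + j623·0.004) = 1 + j2.492 → |·| ≈ 2.6852, ∠ ≈ 68.14°
|T| = 0.025 · 623 · 12.5 / (311.5 · 155.75 · 2.6852) ≈ 0.0014944
Gain = 20 log₁₀(0.0014944) ≈ -56.51 dB
∠T = (89.91° + 85.41°) − (89.82° + 89.63° + 68.14°) = -72.27°

-56.5 dB, -72.3°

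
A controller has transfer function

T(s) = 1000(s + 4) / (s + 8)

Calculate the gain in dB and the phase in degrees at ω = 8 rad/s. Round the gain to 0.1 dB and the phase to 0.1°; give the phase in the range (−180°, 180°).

58.0 dB, 18.4°

At s = jω = j8:
zero (s+4): 4 + j8 → |·| = √(4²+8²) = √80 ≈ 8.9443, ∠ = arctan(8/4) ≈ 63.43°
pole (s+8): 8 + j8 → |·| = √(8²+8²) = √128 ≈ 11.314, ∠ = arctan(8/8) ≈ 45.00°
|T| = 1000 · 8.9443 / 11.314 ≈ 790.55
Gain = 20 log₁₀(790.55) ≈ 57.96 dB
∠T = 63.43° − 45.00° = 18.43°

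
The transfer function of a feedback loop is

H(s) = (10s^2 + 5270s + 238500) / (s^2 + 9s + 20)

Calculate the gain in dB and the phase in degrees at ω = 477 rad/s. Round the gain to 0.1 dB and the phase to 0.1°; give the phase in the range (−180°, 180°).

Substitute s = j477:
Numerator: 10(j477)^2 + 5270(j477) + 238500 = -2036790 + j2513790
Denominator: (j477)^2 + 9(j477) + 20 = -227509 + j4293
|N| = √(2036790² + 2513790²) ≈ 3.2354e+06, ∠N ≈ 129.02°
|D| = √(227509² + 4293²) ≈ 2.2755e+05, ∠D ≈ 178.92°
|H| = 3.2354e+06 / 2.2755e+05 ≈ 14.218
Gain = 20 log₁₀(14.218) ≈ 23.06 dB
∠H = 129.02° − 178.92° = -49.90°

23.1 dB, -49.9°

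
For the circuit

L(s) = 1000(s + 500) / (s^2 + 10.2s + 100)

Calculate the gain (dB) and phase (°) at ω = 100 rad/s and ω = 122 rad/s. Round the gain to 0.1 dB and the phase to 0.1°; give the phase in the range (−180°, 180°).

At s = jω = j100:
zero (s+500): 500 + j100 → |·| = √(500²+100²) = √260000 ≈ 509.9, ∠ = arctan(100/500) ≈ 11.31°
quadratic: (j100)² + 10.2·j100 + 100 = -9900 + j1020 → |·| ≈ 9952.4, ∠ ≈ 174.12°
|L| = 1000 · 509.9 / 9952.4 ≈ 51.234
Gain = 20 log₁₀(51.234) ≈ 34.19 dB
∠L = 11.31° − 174.12° = -162.81°

At s = jω = j122:
zero (s+500): 500 + j122 → |·| = √(500²+122²) = √264884 ≈ 514.67, ∠ = arctan(122/500) ≈ 13.71°
quadratic: (j122)² + 10.2·j122 + 100 = -14784 + j1244.4 → |·| ≈ 14836, ∠ ≈ 175.19°
|L| = 1000 · 514.67 / 14836 ≈ 34.691
Gain = 20 log₁₀(34.691) ≈ 30.80 dB
∠L = 13.71° − 175.19° = -161.48°

ω = 100: 34.2 dB, -162.8°; ω = 122: 30.8 dB, -161.5°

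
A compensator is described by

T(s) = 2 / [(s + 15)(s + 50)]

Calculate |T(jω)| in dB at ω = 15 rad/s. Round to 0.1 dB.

-54.9 dB

At s = jω = j15:
pole (s+15): 15 + j15 → |·| = √(15²+15²) = √450 ≈ 21.213, ∠ = arctan(15/15) ≈ 45.00°
pole (s+50): 50 + j15 → |·| = √(50²+15²) = √2725 ≈ 52.202, ∠ = arctan(15/50) ≈ 16.70°
|T| = 2 / 1107.4 ≈ 0.001806
Gain = 20 log₁₀(0.001806) ≈ -54.87 dB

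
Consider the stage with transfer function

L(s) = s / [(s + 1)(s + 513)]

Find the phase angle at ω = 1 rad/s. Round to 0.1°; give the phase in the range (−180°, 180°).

44.9°

At s = jω = j1:
zero at origin: s = j1 → |·| = 1, ∠ = 90.00°
pole (s+1): 1 + j1 → |·| = √(1²+1²) = √2 ≈ 1.4142, ∠ = arctan(1/1) ≈ 45.00°
pole (s+513): 513 + j1 → |·| = √(513²+1²) = √263170 ≈ 513, ∠ = arctan(1/513) ≈ 0.11°
∠L = 90.00° − 45.11° = 44.89°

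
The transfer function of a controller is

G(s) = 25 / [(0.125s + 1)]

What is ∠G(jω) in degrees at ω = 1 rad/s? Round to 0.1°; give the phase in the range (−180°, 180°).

At ω = 1 rad/s:
pole (1 + j1·0.125) = 1 + j0.125 → |·| ≈ 1.0078, ∠ ≈ 7.13°
∠G = (0°) − (7.13°) = -7.13°

-7.1°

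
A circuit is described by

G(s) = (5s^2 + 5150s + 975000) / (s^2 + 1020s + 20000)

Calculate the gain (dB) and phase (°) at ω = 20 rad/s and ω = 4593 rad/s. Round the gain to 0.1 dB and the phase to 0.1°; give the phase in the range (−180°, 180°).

ω = 20: 30.8 dB, -40.1°; ω = 4593: 13.9 dB, -0.2°

Substitute s = j20:
Numerator: 5(j20)^2 + 5150(j20) + 975000 = 973000 + j103000
Denominator: (j20)^2 + 1020(j20) + 20000 = 19600 + j20400
|N| = √(973000² + 103000²) ≈ 9.7844e+05, ∠N ≈ 6.04°
|D| = √(19600² + 20400²) ≈ 28290, ∠D ≈ 46.15°
|G| = 9.7844e+05 / 28290 ≈ 34.586
Gain = 20 log₁₀(34.586) ≈ 30.78 dB
∠G = 6.04° − 46.15° = -40.11°

Substitute s = j4593:
Numerator: 5(j4593)^2 + 5150(j4593) + 975000 = -104503245 + j23653950
Denominator: (j4593)^2 + 1020(j4593) + 20000 = -21075649 + j4684860
|N| = √(104503245² + 23653950²) ≈ 1.0715e+08, ∠N ≈ 167.25°
|D| = √(21075649² + 4684860²) ≈ 2.159e+07, ∠D ≈ 167.47°
|G| = 1.0715e+08 / 2.159e+07 ≈ 4.9629
Gain = 20 log₁₀(4.9629) ≈ 13.91 dB
∠G = 167.25° − 167.47° = -0.22°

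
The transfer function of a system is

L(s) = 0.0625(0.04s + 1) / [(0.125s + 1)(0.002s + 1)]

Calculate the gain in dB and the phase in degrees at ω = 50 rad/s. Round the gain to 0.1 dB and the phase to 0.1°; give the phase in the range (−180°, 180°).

-33.2 dB, -23.2°

At ω = 50 rad/s:
zero (1 + j50·0.04) = 1 + j2 → |·| ≈ 2.2361, ∠ ≈ 63.43°
pole (1 + j50·0.125) = 1 + j6.25 → |·| ≈ 6.3295, ∠ ≈ 80.91°
pole (1 + j50·0.002) = 1 + j0.1 → |·| ≈ 1.005, ∠ ≈ 5.71°
|L| = 0.0625 · 2.2361 / (6.3295 · 1.005) ≈ 0.02197
Gain = 20 log₁₀(0.02197) ≈ -33.16 dB
∠L = (63.43°) − (80.91° + 5.71°) = -23.19°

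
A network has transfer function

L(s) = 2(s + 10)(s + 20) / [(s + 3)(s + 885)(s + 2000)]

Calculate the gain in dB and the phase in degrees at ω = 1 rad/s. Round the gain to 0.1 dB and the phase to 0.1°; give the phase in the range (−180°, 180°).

At s = jω = j1:
zero (s+10): 10 + j1 → |·| = √(10²+1²) = √101 ≈ 10.05, ∠ = arctan(1/10) ≈ 5.71°
zero (s+20): 20 + j1 → |·| = √(20²+1²) = √401 ≈ 20.025, ∠ = arctan(1/20) ≈ 2.86°
pole (s+3): 3 + j1 → |·| = √(3²+1²) = √10 ≈ 3.1623, ∠ = arctan(1/3) ≈ 18.43°
pole (s+885): 885 + j1 → |·| = √(885²+1²) = √783226 ≈ 885, ∠ = arctan(1/885) ≈ 0.06°
pole (s+2000): 2000 + j1 → |·| = √(2000²+1²) = √4000001 ≈ 2000, ∠ = arctan(1/2000) ≈ 0.03°
|L| = 2 · 201.25 / 5.5973e+06 ≈ 7.191e-05
Gain = 20 log₁₀(7.191e-05) ≈ -82.86 dB
∠L = 8.57° − 18.52° = -9.95°

-82.9 dB, -10.0°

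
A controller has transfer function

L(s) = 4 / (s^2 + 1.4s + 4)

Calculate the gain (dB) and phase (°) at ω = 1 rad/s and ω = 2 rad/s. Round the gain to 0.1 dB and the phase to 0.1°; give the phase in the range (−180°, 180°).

ω = 1: 1.6 dB, -25.0°; ω = 2: 3.1 dB, -90.0°

At s = jω = j1:
quadratic: (j1)² + 1.4·j1 + 4 = 3 + j1.4 → |·| ≈ 3.3106, ∠ ≈ 25.02°
|L| = 4 / 3.3106 ≈ 1.2082
Gain = 20 log₁₀(1.2082) ≈ 1.64 dB
∠L = 0.00° − 25.02° = -25.02°

At s = jω = j2:
quadratic: (j2)² + 1.4·j2 + 4 = 0 + j2.8 → |·| ≈ 2.8, ∠ ≈ 90.00°
|L| = 4 / 2.8 ≈ 1.4286
Gain = 20 log₁₀(1.4286) ≈ 3.10 dB
∠L = 0.00° − 90.00° = -90.00°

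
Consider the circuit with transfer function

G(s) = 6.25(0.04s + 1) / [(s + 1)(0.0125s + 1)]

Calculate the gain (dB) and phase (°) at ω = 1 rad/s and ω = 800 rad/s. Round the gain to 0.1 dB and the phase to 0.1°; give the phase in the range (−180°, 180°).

ω = 1: 12.9 dB, -43.4°; ω = 800: -32.1 dB, -86.0°

At ω = 1 rad/s:
zero (1 + j1·0.04) = 1 + j0.04 → |·| ≈ 1.0008, ∠ ≈ 2.29°
pole (1 + j1·1) = 1 + j1 → |·| ≈ 1.4142, ∠ ≈ 45.00°
pole (1 + j1·0.0125) = 1 + j0.0125 → |·| ≈ 1.0001, ∠ ≈ 0.72°
|G| = 6.25 · 1.0008 / (1.4142 · 1.0001) ≈ 4.4226
Gain = 20 log₁₀(4.4226) ≈ 12.91 dB
∠G = (2.29°) − (45.00° + 0.72°) = -43.43°

At ω = 800 rad/s:
zero (1 + j800·0.04) = 1 + j32 → |·| ≈ 32.016, ∠ ≈ 88.21°
pole (1 + j800·1) = 1 + j800 → |·| ≈ 800, ∠ ≈ 89.93°
pole (1 + j800·0.0125) = 1 + j10 → |·| ≈ 10.05, ∠ ≈ 84.29°
|G| = 6.25 · 32.016 / (800 · 10.05) ≈ 0.024888
Gain = 20 log₁₀(0.024888) ≈ -32.08 dB
∠G = (88.21°) − (89.93° + 84.29°) = -86.01°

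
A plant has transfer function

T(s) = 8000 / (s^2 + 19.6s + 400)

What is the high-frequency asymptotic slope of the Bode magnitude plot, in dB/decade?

-40 dB/decade

Each pole contributes −20 dB/decade at high frequency; each zero contributes +20 dB/decade.
Net: 0 zero(s) − 2 pole(s) → -40 dB/decade.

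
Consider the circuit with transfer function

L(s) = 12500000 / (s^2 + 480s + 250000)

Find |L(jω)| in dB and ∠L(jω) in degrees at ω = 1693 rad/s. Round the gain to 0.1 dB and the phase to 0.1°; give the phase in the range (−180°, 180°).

13.2 dB, -162.7°

At s = jω = j1693:
quadratic: (j1693)² + 480·j1693 + 250000 = -2616249 + j812640 → |·| ≈ 2.7396e+06, ∠ ≈ 162.74°
|L| = 12500000 / 2.7396e+06 ≈ 4.5627
Gain = 20 log₁₀(4.5627) ≈ 13.18 dB
∠L = 0.00° − 162.74° = -162.74°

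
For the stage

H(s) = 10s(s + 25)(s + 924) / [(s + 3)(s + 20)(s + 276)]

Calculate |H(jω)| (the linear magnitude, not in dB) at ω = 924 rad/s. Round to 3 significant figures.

13.6

At s = jω = j924:
zero (s+25): 25 + j924 → |·| = √(25²+924²) = √854401 ≈ 924.34, ∠ = arctan(924/25) ≈ 88.45°
zero (s+924): 924 + j924 → |·| = √(924²+924²) = √1707552 ≈ 1306.7, ∠ = arctan(924/924) ≈ 45.00°
zero at origin: s = j924 → |·| = 924, ∠ = 90.00°
pole (s+3): 3 + j924 → |·| = √(3²+924²) = √853785 ≈ 924, ∠ = arctan(924/3) ≈ 89.81°
pole (s+20): 20 + j924 → |·| = √(20²+924²) = √854176 ≈ 924.22, ∠ = arctan(924/20) ≈ 88.76°
pole (s+276): 276 + j924 → |·| = √(276²+924²) = √929952 ≈ 964.34, ∠ = arctan(924/276) ≈ 73.37°
|H| = 10 · 1.116e+09 / 8.2353e+08 ≈ 13.551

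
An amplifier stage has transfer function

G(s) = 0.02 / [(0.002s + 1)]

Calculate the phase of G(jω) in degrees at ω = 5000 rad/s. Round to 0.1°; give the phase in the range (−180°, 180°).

At ω = 5000 rad/s:
pole (1 + j5000·0.002) = 1 + j10 → |·| ≈ 10.05, ∠ ≈ 84.29°
∠G = (0°) − (84.29°) = -84.29°

-84.3°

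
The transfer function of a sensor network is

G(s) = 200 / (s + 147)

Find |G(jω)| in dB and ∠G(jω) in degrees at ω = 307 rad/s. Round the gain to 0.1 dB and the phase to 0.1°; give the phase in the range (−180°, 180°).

At s = jω = j307:
pole (s+147): 147 + j307 → |·| = √(147²+307²) = √115858 ≈ 340.38, ∠ = arctan(307/147) ≈ 64.41°
|G| = 200 / 340.38 ≈ 0.58758
Gain = 20 log₁₀(0.58758) ≈ -4.62 dB
∠G = 0.00° − 64.41° = -64.41°

-4.6 dB, -64.4°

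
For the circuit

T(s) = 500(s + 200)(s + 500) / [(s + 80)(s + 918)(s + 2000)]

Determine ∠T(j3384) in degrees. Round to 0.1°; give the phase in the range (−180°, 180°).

At s = jω = j3384:
zero (s+200): 200 + j3384 → |·| = √(200²+3384²) = √11491456 ≈ 3389.9, ∠ = arctan(3384/200) ≈ 86.62°
zero (s+500): 500 + j3384 → |·| = √(500²+3384²) = √11701456 ≈ 3420.7, ∠ = arctan(3384/500) ≈ 81.60°
pole (s+80): 80 + j3384 → |·| = √(80²+3384²) = √11457856 ≈ 3384.9, ∠ = arctan(3384/80) ≈ 88.65°
pole (s+918): 918 + j3384 → |·| = √(918²+3384²) = √12294180 ≈ 3506.3, ∠ = arctan(3384/918) ≈ 74.82°
pole (s+2000): 2000 + j3384 → |·| = √(2000²+3384²) = √15451456 ≈ 3930.8, ∠ = arctan(3384/2000) ≈ 59.42°
∠T = 168.22° − 222.89° = -54.67°

-54.7°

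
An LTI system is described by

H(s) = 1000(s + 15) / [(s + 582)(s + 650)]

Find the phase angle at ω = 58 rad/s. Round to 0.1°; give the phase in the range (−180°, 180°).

64.7°

At s = jω = j58:
zero (s+15): 15 + j58 → |·| = √(15²+58²) = √3589 ≈ 59.908, ∠ = arctan(58/15) ≈ 75.50°
pole (s+582): 582 + j58 → |·| = √(582²+58²) = √342088 ≈ 584.88, ∠ = arctan(58/582) ≈ 5.69°
pole (s+650): 650 + j58 → |·| = √(650²+58²) = √425864 ≈ 652.58, ∠ = arctan(58/650) ≈ 5.10°
∠H = 75.50° − 10.79° = 64.71°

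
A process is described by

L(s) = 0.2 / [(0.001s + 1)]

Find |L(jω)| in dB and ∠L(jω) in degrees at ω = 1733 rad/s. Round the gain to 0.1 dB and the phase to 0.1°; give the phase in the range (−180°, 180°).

-20.0 dB, -60.0°

At ω = 1733 rad/s:
pole (1 + j1733·0.001) = 1 + j1.733 → |·| ≈ 2.0008, ∠ ≈ 60.01°
|L| = 0.2 · 1 / (2.0008) ≈ 0.09996
Gain = 20 log₁₀(0.09996) ≈ -20.00 dB
∠L = (0°) − (60.01°) = -60.01°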